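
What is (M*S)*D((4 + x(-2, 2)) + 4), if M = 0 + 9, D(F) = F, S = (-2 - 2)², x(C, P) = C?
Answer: 864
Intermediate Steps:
S = 16 (S = (-4)² = 16)
M = 9
(M*S)*D((4 + x(-2, 2)) + 4) = (9*16)*((4 - 2) + 4) = 144*(2 + 4) = 144*6 = 864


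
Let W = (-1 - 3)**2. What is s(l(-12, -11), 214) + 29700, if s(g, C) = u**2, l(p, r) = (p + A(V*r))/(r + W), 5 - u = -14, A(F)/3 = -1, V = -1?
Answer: 30061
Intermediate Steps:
A(F) = -3 (A(F) = 3*(-1) = -3)
u = 19 (u = 5 - 1*(-14) = 5 + 14 = 19)
W = 16 (W = (-4)**2 = 16)
l(p, r) = (-3 + p)/(16 + r) (l(p, r) = (p - 3)/(r + 16) = (-3 + p)/(16 + r))
s(g, C) = 361 (s(g, C) = 19**2 = 361)
s(l(-12, -11), 214) + 29700 = 361 + 29700 = 30061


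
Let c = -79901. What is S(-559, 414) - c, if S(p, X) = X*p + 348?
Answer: -151177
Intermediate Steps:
S(p, X) = 348 + X*p
S(-559, 414) - c = (348 + 414*(-559)) - 1*(-79901) = (348 - 231426) + 79901 = -231078 + 79901 = -151177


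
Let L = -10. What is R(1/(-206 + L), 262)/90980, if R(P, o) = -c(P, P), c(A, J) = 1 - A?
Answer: -217/19651680 ≈ -1.1042e-5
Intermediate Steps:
R(P, o) = -1 + P (R(P, o) = -(1 - P) = -1 + P)
R(1/(-206 + L), 262)/90980 = (-1 + 1/(-206 - 10))/90980 = (-1 + 1/(-216))*(1/90980) = (-1 - 1/216)*(1/90980) = -217/216*1/90980 = -217/19651680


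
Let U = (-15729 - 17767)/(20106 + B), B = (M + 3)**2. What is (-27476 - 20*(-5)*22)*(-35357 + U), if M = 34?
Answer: 19192700494596/21475 ≈ 8.9372e+8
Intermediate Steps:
B = 1369 (B = (34 + 3)**2 = 37**2 = 1369)
U = -33496/21475 (U = (-15729 - 17767)/(20106 + 1369) = -33496/21475 ≈ -1.5598)
(-27476 - 20*(-5)*22)*(-35357 + U) = (-27476 - 20*(-5)*22)*(-35357 - 33496/21475) = (-27476 + 100*22)*(-759325071/21475) = (-27476 + 2200)*(-759325071/21475) = -25276*(-759325071/21475) = 19192700494596/21475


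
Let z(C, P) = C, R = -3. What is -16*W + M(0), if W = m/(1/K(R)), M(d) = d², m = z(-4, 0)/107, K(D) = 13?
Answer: 832/107 ≈ 7.7757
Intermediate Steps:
m = -4/107 ≈ -0.037383
W = -52/107 (W = -4/(107*(1/13)) = -4/(107*1/13) = -4/107*13 = -52/107 ≈ -0.48598)
-16*W + M(0) = -16*(-52/107) + 0² = 832/107 + 0 = 832/107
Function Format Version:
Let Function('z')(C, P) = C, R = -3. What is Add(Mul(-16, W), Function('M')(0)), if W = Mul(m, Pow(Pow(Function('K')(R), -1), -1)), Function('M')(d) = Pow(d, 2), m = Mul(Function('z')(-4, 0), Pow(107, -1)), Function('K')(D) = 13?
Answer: Rational(832, 107) ≈ 7.7757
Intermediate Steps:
m = Rational(-4, 107) (m = Mul(-4, Pow(107, -1)) = Mul(-4, Rational(1, 107)) = Rational(-4, 107) ≈ -0.037383)
W = Rational(-52, 107) (W = Mul(Rational(-4, 107), Pow(Pow(13, -1), -1)) = Mul(Rational(-4, 107), Pow(Rational(1, 13), -1)) = Mul(Rational(-4, 107), 13) = Rational(-52, 107) ≈ -0.48598)
Add(Mul(-16, W), Function('M')(0)) = Add(Mul(-16, Rational(-52, 107)), Pow(0, 2)) = Add(Rational(832, 107), 0) = Rational(832, 107)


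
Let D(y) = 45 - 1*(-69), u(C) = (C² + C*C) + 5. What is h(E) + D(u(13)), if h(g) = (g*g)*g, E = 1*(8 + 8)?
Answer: 4210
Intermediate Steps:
u(C) = 5 + 2*C² (u(C) = (C² + C²) + 5 = 2*C² + 5 = 5 + 2*C²)
D(y) = 114 (D(y) = 45 + 69 = 114)
E = 16 (E = 1*16 = 16)
h(g) = g³ (h(g) = g²*g = g³)
h(E) + D(u(13)) = 16³ + 114 = 4096 + 114 = 4210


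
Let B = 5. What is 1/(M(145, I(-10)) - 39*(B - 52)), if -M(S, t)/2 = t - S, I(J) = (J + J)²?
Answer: 1/1323 ≈ 0.00075586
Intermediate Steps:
I(J) = 4*J² (I(J) = (2*J)² = 4*J²)
M(S, t) = -2*t + 2*S (M(S, t) = -2*(t - S) = -2*t + 2*S)
1/(M(145, I(-10)) - 39*(B - 52)) = 1/((-8*(-10)² + 2*145) - 39*(5 - 52)) = 1/((-8*100 + 290) - 39*(-47)) = 1/((-2*400 + 290) + 1833) = 1/((-800 + 290) + 1833) = 1/(-510 + 1833) = 1/1323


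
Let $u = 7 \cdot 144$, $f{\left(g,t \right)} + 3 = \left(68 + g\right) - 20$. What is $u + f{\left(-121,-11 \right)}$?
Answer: $932$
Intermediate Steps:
$f{\left(g,t \right)} = 45 + g$ ($f{\left(g,t \right)} = -3 + \left(\left(68 + g\right) - 20\right) = -3 + \left(48 + g\right) = 45 + g$)
$u = 1008$
$u + f{\left(-121,-11 \right)} = 1008 + \left(45 - 121\right) = 1008 - 76 = 932$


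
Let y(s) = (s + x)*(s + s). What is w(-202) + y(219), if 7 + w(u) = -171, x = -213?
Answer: 2450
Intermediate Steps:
w(u) = -178 (w(u) = -7 - 171 = -178)
y(s) = 2*s*(-213 + s) (y(s) = (s - 213)*(s + s) = (-213 + s)*(2*s) = 2*s*(-213 + s))
w(-202) + y(219) = -178 + 2*219*(-213 + 219) = -178 + 2*219*6 = -178 + 2628 = 2450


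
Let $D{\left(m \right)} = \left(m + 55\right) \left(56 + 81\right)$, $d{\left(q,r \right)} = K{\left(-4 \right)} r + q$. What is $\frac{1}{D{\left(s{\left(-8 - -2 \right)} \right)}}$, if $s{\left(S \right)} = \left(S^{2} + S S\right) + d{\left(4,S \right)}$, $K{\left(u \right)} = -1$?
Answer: $\frac{1}{18769} \approx 5.3279 \cdot 10^{-5}$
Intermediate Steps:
$d{\left(q,r \right)} = q - r$ ($d{\left(q,r \right)} = - r + q = q - r$)
$s{\left(S \right)} = 4 - S + 2 S^{2}$ ($s{\left(S \right)} = \left(S^{2} + S S\right) - \left(-4 + S\right) = \left(S^{2} + S^{2}\right) - \left(-4 + S\right) = 2 S^{2} - \left(-4 + S\right) = 4 - S + 2 S^{2}$)
$D{\left(m \right)} = 7535 + 137 m$ ($D{\left(m \right)} = \left(55 + m\right) 137 = 7535 + 137 m$)
$\frac{1}{D{\left(s{\left(-8 - -2 \right)} \right)}} = \frac{1}{7535 + 137 \left(4 - \left(-8 - -2\right) + 2 \left(-8 - -2\right)^{2}\right)} = \frac{1}{7535 + 137 \left(4 - \left(-8 + 2\right) + 2 \left(-8 + 2\right)^{2}\right)} = \frac{1}{7535 + 137 \left(4 - -6 + 2 \left(-6\right)^{2}\right)} = \frac{1}{7535 + 137 \left(4 + 6 + 2 \cdot 36\right)} = \frac{1}{7535 + 137 \left(4 + 6 + 72\right)} = \frac{1}{7535 + 137 \cdot 82} = \frac{1}{7535 + 11234} = \frac{1}{18769}$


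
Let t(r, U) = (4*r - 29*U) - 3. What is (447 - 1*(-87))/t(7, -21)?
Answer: 267/317 ≈ 0.84227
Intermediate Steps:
t(r, U) = -3 - 29*U + 4*r (t(r, U) = (-29*U + 4*r) - 3 = -3 - 29*U + 4*r)
(447 - 1*(-87))/t(7, -21) = (447 - 1*(-87))/(-3 - 29*(-21) + 4*7) = (447 + 87)/(-3 + 609 + 28) = 534/634 = 534*(1/634) = 267/317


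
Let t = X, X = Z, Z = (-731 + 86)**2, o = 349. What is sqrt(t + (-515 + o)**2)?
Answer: sqrt(443581) ≈ 666.02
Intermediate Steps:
Z = 416025 (Z = (-645)**2 = 416025)
X = 416025
t = 416025
sqrt(t + (-515 + o)**2) = sqrt(416025 + (-515 + 349)**2) = sqrt(416025 + (-166)**2) = sqrt(416025 + 27556) = sqrt(443581)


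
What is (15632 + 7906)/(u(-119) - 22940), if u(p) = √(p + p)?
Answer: -269980860/263121919 - 11769*I*√238/263121919 ≈ -1.0261 - 0.00069003*I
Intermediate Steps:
u(p) = √2*√p (u(p) = √(2*p) = √2*√p)
(15632 + 7906)/(u(-119) - 22940) = (15632 + 7906)/(√2*√(-119) - 22940) = 23538/(√2*(I*√119) - 22940) = 23538/(I*√238 - 22940) = 23538/(-22940 + I*√238)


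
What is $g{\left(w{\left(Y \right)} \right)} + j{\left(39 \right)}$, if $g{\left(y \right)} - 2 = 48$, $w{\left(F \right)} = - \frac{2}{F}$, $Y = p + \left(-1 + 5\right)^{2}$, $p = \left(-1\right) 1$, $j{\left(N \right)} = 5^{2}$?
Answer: $75$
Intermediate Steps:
$j{\left(N \right)} = 25$
$p = -1$
$Y = 15$ ($Y = -1 + \left(-1 + 5\right)^{2} = -1 + 4^{2} = -1 + 16 = 15$)
$g{\left(y \right)} = 50$ ($g{\left(y \right)} = 2 + 48 = 50$)
$g{\left(w{\left(Y \right)} \right)} + j{\left(39 \right)} = 50 + 25 = 75$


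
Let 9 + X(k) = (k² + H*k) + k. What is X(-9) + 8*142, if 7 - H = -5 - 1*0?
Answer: 1091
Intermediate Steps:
H = 12 (H = 7 - (-5 - 1*0) = 7 - (-5 + 0) = 7 - 1*(-5) = 7 + 5 = 12)
X(k) = -9 + k² + 13*k (X(k) = -9 + ((k² + 12*k) + k) = -9 + (k² + 13*k) = -9 + k² + 13*k)
X(-9) + 8*142 = (-9 + (-9)² + 13*(-9)) + 8*142 = (-9 + 81 - 117) + 1136 = -45 + 1136 = 1091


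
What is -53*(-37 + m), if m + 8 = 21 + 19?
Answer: 265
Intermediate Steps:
m = 32 (m = -8 + (21 + 19) = -8 + 40 = 32)
-53*(-37 + m) = -53*(-37 + 32) = -53*(-5) = 265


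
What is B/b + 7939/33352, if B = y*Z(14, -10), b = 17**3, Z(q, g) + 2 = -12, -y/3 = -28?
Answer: -217645/163858376 ≈ -0.0013283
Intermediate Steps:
y = 84 (y = -3*(-28) = 84)
Z(q, g) = -14 (Z(q, g) = -2 - 12 = -14)
b = 4913
B = -1176 (B = 84*(-14) = -1176)
B/b + 7939/33352 = -1176/4913 + 7939/33352 = -217645/163858376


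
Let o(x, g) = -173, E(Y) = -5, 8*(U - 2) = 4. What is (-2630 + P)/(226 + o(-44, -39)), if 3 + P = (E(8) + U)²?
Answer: -10507/212 ≈ -49.561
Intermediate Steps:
U = 5/2 (U = 2 + (⅛)*4 = 2 + ½ = 5/2 ≈ 2.5000)
P = 13/4 (P = -3 + (-5 + 5/2)² = -3 + (-5/2)² = -3 + 25/4 = 13/4 ≈ 3.2500)
(-2630 + P)/(226 + o(-44, -39)) = (-2630 + 13/4)/(226 - 173) = -10507/4/53 = -10507/4*1/53 = -10507/212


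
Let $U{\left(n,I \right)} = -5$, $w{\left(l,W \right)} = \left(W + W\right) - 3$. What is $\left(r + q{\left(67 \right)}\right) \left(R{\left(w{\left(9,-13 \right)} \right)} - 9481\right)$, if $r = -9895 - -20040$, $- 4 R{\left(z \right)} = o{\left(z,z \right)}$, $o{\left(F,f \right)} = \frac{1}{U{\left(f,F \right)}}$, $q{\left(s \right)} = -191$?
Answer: $- \frac{943733763}{10} \approx -9.4373 \cdot 10^{7}$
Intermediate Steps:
$w{\left(l,W \right)} = -3 + 2 W$ ($w{\left(l,W \right)} = 2 W - 3 = -3 + 2 W$)
$o{\left(F,f \right)} = - \frac{1}{5}$ ($o{\left(F,f \right)} = \frac{1}{-5} = - \frac{1}{5}$)
$R{\left(z \right)} = \frac{1}{20}$ ($R{\left(z \right)} = \left(- \frac{1}{4}\right) \left(- \frac{1}{5}\right) = \frac{1}{20}$)
$r = 10145$ ($r = -9895 + 20040 = 10145$)
$\left(r + q{\left(67 \right)}\right) \left(R{\left(w{\left(9,-13 \right)} \right)} - 9481\right) = \left(10145 - 191\right) \left(\frac{1}{20} - 9481\right) = 9954 \left(- \frac{189619}{20}\right) = - \frac{943733763}{10}$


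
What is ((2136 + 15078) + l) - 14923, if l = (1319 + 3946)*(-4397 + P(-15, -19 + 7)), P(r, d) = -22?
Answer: -23263744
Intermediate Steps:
l = -23266035 (l = (1319 + 3946)*(-4397 - 22) = 5265*(-4419) = -23266035)
((2136 + 15078) + l) - 14923 = ((2136 + 15078) - 23266035) - 14923 = (17214 - 23266035) - 14923 = -23248821 - 14923 = -23263744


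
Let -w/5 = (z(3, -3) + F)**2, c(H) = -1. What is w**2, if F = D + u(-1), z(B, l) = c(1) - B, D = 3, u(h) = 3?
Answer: 400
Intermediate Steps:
z(B, l) = -1 - B
F = 6 (F = 3 + 3 = 6)
w = -20 (w = -5*((-1 - 1*3) + 6)**2 = -5*((-1 - 3) + 6)**2 = -5*(-4 + 6)**2 = -5*2**2 = -5*4 = -20)
w**2 = (-20)**2 = 400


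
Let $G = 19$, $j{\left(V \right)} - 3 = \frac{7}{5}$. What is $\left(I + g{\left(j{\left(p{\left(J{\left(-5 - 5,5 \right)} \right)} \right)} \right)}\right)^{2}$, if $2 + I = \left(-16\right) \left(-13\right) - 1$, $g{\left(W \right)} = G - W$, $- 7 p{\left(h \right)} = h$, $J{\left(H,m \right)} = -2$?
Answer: $\frac{1205604}{25} \approx 48224.0$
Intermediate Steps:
$p{\left(h \right)} = - \frac{h}{7}$
$j{\left(V \right)} = \frac{22}{5}$ ($j{\left(V \right)} = 3 + \frac{7}{5} = \frac{22}{5}$)
$g{\left(W \right)} = 19 - W$
$I = 205$ ($I = -2 - -207 = -2 + \left(208 - 1\right) = -2 + 207 = 205$)
$\left(I + g{\left(j{\left(p{\left(J{\left(-5 - 5,5 \right)} \right)} \right)} \right)}\right)^{2} = \left(205 + \left(19 - \frac{22}{5}\right)\right)^{2} = \left(205 + \frac{73}{5}\right)^{2} = \left(\frac{1098}{5}\right)^{2} = \frac{1205604}{25}$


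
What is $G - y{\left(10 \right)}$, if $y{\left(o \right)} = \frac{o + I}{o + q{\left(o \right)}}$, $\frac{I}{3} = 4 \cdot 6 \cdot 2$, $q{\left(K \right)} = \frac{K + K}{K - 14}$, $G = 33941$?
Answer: $\frac{169551}{5} \approx 33910.0$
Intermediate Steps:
$q{\left(K \right)} = \frac{2 K}{-14 + K}$
$I = 144$ ($I = 3 \cdot 4 \cdot 6 \cdot 2 = 3 \cdot 24 \cdot 2 = 3 \cdot 48 = 144$)
$y{\left(o \right)} = \frac{144 + o}{o + \frac{2 o}{-14 + o}}$ ($y{\left(o \right)} = \frac{o + 144}{o + \frac{2 o}{-14 + o}} = \frac{144 + o}{o + \frac{2 o}{-14 + o}}$)
$G - y{\left(10 \right)} = 33941 - \frac{\left(-14 + 10\right) \left(144 + 10\right)}{10 \left(-12 + 10\right)} = 33941 - \frac{1}{10} \frac{1}{-2} \left(-4\right) 154 = 33941 - \frac{1}{10} \left(- \frac{1}{2}\right) \left(-4\right) 154 = 33941 - \frac{154}{5} = \frac{169551}{5}$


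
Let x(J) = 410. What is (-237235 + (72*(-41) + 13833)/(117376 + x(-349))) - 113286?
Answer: -13762151875/39262 ≈ -3.5052e+5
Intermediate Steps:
(-237235 + (72*(-41) + 13833)/(117376 + x(-349))) - 113286 = (-237235 + (72*(-41) + 13833)/(117376 + 410)) - 113286 = (-237235 + (-2952 + 13833)/117786) - 113286 = (-237235 + 10881*(1/117786)) - 113286 = (-237235 + 3627/39262) - 113286 = -9314316943/39262 - 113286 = -13762151875/39262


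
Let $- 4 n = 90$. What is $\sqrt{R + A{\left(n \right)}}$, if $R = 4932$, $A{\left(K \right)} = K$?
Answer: $\frac{3 \sqrt{2182}}{2} \approx 70.068$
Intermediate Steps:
$n = - \frac{45}{2}$ ($n = \left(- \frac{1}{4}\right) 90 = - \frac{45}{2} \approx -22.5$)
$\sqrt{R + A{\left(n \right)}} = \sqrt{4932 - \frac{45}{2}} = \sqrt{\frac{9819}{2}} = \frac{3 \sqrt{2182}}{2}$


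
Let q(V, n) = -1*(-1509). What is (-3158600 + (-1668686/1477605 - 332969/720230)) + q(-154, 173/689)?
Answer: -19199009773753141/6081231138 ≈ -3.1571e+6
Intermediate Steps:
q(V, n) = 1509
(-3158600 + (-1668686/1477605 - 332969/720230)) + q(-154, 173/689) = (-3158600 + (-1668686/1477605 - 332969/720230)) + 1509 = (-3158600 + (-1668686*1/1477605 - 332969*1/720230)) + 1509 = (-3158600 + (-1668686/1477605 - 47567/102890)) + 1509 = (-3158600 - 9679053583/6081231138) + 1509 = -19208186351540383/6081231138 + 1509 = -19199009773753141/6081231138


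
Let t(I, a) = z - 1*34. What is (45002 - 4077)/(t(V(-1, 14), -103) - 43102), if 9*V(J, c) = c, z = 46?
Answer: -8185/8618 ≈ -0.94976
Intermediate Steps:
V(J, c) = c/9
t(I, a) = 12 (t(I, a) = 46 - 1*34 = 46 - 34 = 12)
(45002 - 4077)/(t(V(-1, 14), -103) - 43102) = (45002 - 4077)/(12 - 43102) = 40925/(-43090) = 40925*(-1/43090) = -8185/8618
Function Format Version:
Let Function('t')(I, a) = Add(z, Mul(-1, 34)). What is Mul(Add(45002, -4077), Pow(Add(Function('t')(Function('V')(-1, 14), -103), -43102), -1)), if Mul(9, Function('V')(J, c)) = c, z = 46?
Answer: Rational(-8185, 8618) ≈ -0.94976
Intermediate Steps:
Function('V')(J, c) = Mul(Rational(1, 9), c)
Function('t')(I, a) = 12 (Function('t')(I, a) = Add(46, Mul(-1, 34)) = Add(46, -34) = 12)
Mul(Add(45002, -4077), Pow(Add(Function('t')(Function('V')(-1, 14), -103), -43102), -1)) = Mul(Add(45002, -4077), Pow(Add(12, -43102), -1)) = Mul(40925, Pow(-43090, -1)) = Mul(40925, Rational(-1, 43090)) = Rational(-8185, 8618)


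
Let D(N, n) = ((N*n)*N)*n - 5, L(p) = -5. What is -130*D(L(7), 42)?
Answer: -5732350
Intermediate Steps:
D(N, n) = -5 + N²*n² (D(N, n) = (n*N²)*n - 5 = N²*n² - 5 = -5 + N²*n²)
-130*D(L(7), 42) = -130*(-5 + (-5)²*42²) = -130*(-5 + 25*1764) = -130*(-5 + 44100) = -130*44095 = -5732350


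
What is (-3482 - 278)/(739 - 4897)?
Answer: 1880/2079 ≈ 0.90428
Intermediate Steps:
(-3482 - 278)/(739 - 4897) = -3760/(-4158) = -3760*(-1/4158) = 1880/2079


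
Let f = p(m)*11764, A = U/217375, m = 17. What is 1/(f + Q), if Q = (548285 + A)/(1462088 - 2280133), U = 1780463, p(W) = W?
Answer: 177822531875/35562253319385162 ≈ 5.0003e-6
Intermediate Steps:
A = 1780463/217375 ≈ 8.1908
f = 199988 (f = 17*11764 = 199988)
Q = -119185232338/177822531875 (Q = (548285 + 1780463/217375)/(1462088 - 2280133) = (119185232338/217375)/(-818045) = (119185232338/217375)*(-1/818045) = -119185232338/177822531875 ≈ -0.67025)
1/(f + Q) = 1/(199988 - 119185232338/177822531875) = 1/(35562253319385162/177822531875) = 177822531875/35562253319385162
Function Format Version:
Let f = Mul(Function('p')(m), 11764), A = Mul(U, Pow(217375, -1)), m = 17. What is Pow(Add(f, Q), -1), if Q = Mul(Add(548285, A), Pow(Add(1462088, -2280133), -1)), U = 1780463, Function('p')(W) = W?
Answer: Rational(177822531875, 35562253319385162) ≈ 5.0003e-6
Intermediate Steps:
A = Rational(1780463, 217375) (A = Mul(1780463, Pow(217375, -1)) = Mul(1780463, Rational(1, 217375)) = Rational(1780463, 217375) ≈ 8.1908)
f = 199988 (f = Mul(17, 11764) = 199988)
Q = Rational(-119185232338, 177822531875) (Q = Mul(Add(548285, Rational(1780463, 217375)), Pow(Add(1462088, -2280133), -1)) = Mul(Rational(119185232338, 217375), Pow(-818045, -1)) = Mul(Rational(119185232338, 217375), Rational(-1, 818045)) = Rational(-119185232338, 177822531875) ≈ -0.67025)
Pow(Add(f, Q), -1) = Pow(Add(199988, Rational(-119185232338, 177822531875)), -1) = Pow(Rational(35562253319385162, 177822531875), -1) = Rational(177822531875, 35562253319385162)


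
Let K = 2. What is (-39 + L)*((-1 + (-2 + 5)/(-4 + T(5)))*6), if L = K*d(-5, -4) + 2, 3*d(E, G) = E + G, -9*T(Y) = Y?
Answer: 17544/41 ≈ 427.90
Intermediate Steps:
T(Y) = -Y/9
d(E, G) = E/3 + G/3 (d(E, G) = (E + G)/3 = E/3 + G/3)
L = -4 (L = 2*((⅓)*(-5) + (⅓)*(-4)) + 2 = 2*(-5/3 - 4/3) + 2 = 2*(-3) + 2 = -6 + 2 = -4)
(-39 + L)*((-1 + (-2 + 5)/(-4 + T(5)))*6) = (-39 - 4)*((-1 + (-2 + 5)/(-4 - ⅑*5))*6) = -43*(-1 + 3/(-4 - 5/9))*6 = -43*(-1 + 3/(-41/9))*6 = -43*(-1 + 3*(-9/41))*6 = -43*(-1 - 27/41)*6 = -(-2924)*6/41 = -43*(-408/41) = 17544/41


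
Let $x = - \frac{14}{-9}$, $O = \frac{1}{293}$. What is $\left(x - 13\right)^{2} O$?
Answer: $\frac{10609}{23733} \approx 0.44701$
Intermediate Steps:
$O = \frac{1}{293} \approx 0.003413$
$x = \frac{14}{9}$ ($x = \left(-14\right) \left(- \frac{1}{9}\right) = \frac{14}{9} \approx 1.5556$)
$\left(x - 13\right)^{2} O = \left(\frac{14}{9} - 13\right)^{2} \cdot \frac{1}{293} = \left(- \frac{103}{9}\right)^{2} \cdot \frac{1}{293} = \frac{10609}{81} \cdot \frac{1}{293} = \frac{10609}{23733}$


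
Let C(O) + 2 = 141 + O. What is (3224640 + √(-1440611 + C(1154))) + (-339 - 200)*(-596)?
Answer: 3545884 + I*√1439318 ≈ 3.5459e+6 + 1199.7*I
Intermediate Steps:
C(O) = 139 + O (C(O) = -2 + (141 + O) = 139 + O)
(3224640 + √(-1440611 + C(1154))) + (-339 - 200)*(-596) = (3224640 + √(-1440611 + (139 + 1154))) + (-339 - 200)*(-596) = (3224640 + √(-1440611 + 1293)) - 539*(-596) = (3224640 + √(-1439318)) + 321244 = (3224640 + I*√1439318) + 321244 = 3545884 + I*√1439318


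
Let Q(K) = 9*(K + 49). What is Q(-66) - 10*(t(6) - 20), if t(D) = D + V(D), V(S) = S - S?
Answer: -13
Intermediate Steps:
Q(K) = 441 + 9*K (Q(K) = 9*(49 + K) = 441 + 9*K)
V(S) = 0
t(D) = D (t(D) = D + 0 = D)
Q(-66) - 10*(t(6) - 20) = (441 + 9*(-66)) - 10*(6 - 20) = (441 - 594) - 10*(-14) = -153 + 140 = -13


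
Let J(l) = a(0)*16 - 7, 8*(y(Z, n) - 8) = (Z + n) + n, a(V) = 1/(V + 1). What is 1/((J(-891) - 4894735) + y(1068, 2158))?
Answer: -1/4894045 ≈ -2.0433e-7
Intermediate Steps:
a(V) = 1/(1 + V)
y(Z, n) = 8 + n/4 + Z/8 (y(Z, n) = 8 + ((Z + n) + n)/8 = 8 + (Z + 2*n)/8 = 8 + (n/4 + Z/8) = 8 + n/4 + Z/8)
J(l) = 9 (J(l) = 16/(1 + 0) - 7 = 16/1 - 7 = 1*16 - 7 = 16 - 7 = 9)
1/((J(-891) - 4894735) + y(1068, 2158)) = 1/((9 - 4894735) + (8 + (1/4)*2158 + (1/8)*1068)) = 1/(-4894726 + (8 + 1079/2 + 267/2)) = 1/(-4894726 + 681) = 1/(-4894045) = -1/4894045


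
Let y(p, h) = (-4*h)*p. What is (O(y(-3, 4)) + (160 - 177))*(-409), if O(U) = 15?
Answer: 818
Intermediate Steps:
y(p, h) = -4*h*p
(O(y(-3, 4)) + (160 - 177))*(-409) = (15 + (160 - 177))*(-409) = (15 - 17)*(-409) = -2*(-409) = 818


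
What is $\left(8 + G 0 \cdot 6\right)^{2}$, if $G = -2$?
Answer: $64$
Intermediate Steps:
$\left(8 + G 0 \cdot 6\right)^{2} = \left(8 + \left(-2\right) 0 \cdot 6\right)^{2} = \left(8 + 0 \cdot 6\right)^{2} = \left(8 + 0\right)^{2} = 8^{2} = 64$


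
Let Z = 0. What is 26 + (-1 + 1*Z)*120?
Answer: -94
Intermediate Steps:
26 + (-1 + 1*Z)*120 = 26 + (-1 + 1*0)*120 = 26 + (-1 + 0)*120 = 26 - 1*120 = 26 - 120 = -94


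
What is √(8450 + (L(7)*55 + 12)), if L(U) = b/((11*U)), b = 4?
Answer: √414778/7 ≈ 92.005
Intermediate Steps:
L(U) = 4/(11*U) (L(U) = 4/((11*U)) = 4*(1/(11*U)) = 4/(11*U))
√(8450 + (L(7)*55 + 12)) = √(8450 + (((4/11)/7)*55 + 12)) = √(8450 + (((4/11)*(⅐))*55 + 12)) = √(8450 + ((4/77)*55 + 12)) = √(8450 + (20/7 + 12)) = √(8450 + 104/7) = √(59254/7) = √414778/7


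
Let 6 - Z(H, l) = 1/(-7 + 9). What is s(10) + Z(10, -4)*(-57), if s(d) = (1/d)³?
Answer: -313499/1000 ≈ -313.50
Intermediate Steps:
Z(H, l) = 11/2 (Z(H, l) = 6 - 1/(-7 + 9) = 6 - 1/2 = 6 - 1*½ = 6 - ½ = 11/2)
s(d) = d⁻³ (s(d) = (1/d)³ = d⁻³)
s(10) + Z(10, -4)*(-57) = 10⁻³ + (11/2)*(-57) = 1/1000 - 627/2 = -313499/1000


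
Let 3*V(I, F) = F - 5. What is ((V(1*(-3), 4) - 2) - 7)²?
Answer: 784/9 ≈ 87.111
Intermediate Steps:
V(I, F) = -5/3 + F/3 (V(I, F) = (F - 5)/3 = (-5 + F)/3 = -5/3 + F/3)
((V(1*(-3), 4) - 2) - 7)² = (((-5/3 + (⅓)*4) - 2) - 7)² = (((-5/3 + 4/3) - 2) - 7)² = ((-⅓ - 2) - 7)² = (-7/3 - 7)² = (-28/3)² = 784/9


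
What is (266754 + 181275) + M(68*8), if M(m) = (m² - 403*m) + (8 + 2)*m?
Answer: 530173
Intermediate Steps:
M(m) = m² - 393*m (M(m) = (m² - 403*m) + 10*m = m² - 393*m)
(266754 + 181275) + M(68*8) = (266754 + 181275) + (68*8)*(-393 + 68*8) = 448029 + 544*(-393 + 544) = 448029 + 544*151 = 448029 + 82144 = 530173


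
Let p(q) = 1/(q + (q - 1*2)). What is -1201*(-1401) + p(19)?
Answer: 60573637/36 ≈ 1.6826e+6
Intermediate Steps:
p(q) = 1/(-2 + 2*q) (p(q) = 1/(q + (q - 2)) = 1/(q + (-2 + q)) = 1/(-2 + 2*q))
-1201*(-1401) + p(19) = -1201*(-1401) + 1/(2*(-1 + 19)) = 1682601 + (1/2)/18 = 1682601 + (1/2)*(1/18) = 1682601 + 1/36 = 60573637/36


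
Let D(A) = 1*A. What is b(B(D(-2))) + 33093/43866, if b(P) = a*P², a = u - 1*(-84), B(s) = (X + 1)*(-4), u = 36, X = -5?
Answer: 149732957/4874 ≈ 30721.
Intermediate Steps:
D(A) = A
B(s) = 16 (B(s) = (-5 + 1)*(-4) = -4*(-4) = 16)
a = 120 (a = 36 - 1*(-84) = 36 + 84 = 120)
b(P) = 120*P²
b(B(D(-2))) + 33093/43866 = 120*16² + 33093/43866 = 120*256 + 33093*(1/43866) = 30720 + 3677/4874 = 149732957/4874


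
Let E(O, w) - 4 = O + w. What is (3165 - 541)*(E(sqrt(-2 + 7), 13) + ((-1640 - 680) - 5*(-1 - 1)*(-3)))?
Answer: -6121792 + 2624*sqrt(5) ≈ -6.1159e+6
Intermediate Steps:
E(O, w) = 4 + O + w (E(O, w) = 4 + (O + w) = 4 + O + w)
(3165 - 541)*(E(sqrt(-2 + 7), 13) + ((-1640 - 680) - 5*(-1 - 1)*(-3))) = (3165 - 541)*((4 + sqrt(-2 + 7) + 13) + ((-1640 - 680) - 5*(-1 - 1)*(-3))) = 2624*((4 + sqrt(5) + 13) + (-2320 - 5*(-2)*(-3))) = 2624*((17 + sqrt(5)) + (-2320 + 10*(-3))) = 2624*((17 + sqrt(5)) + (-2320 - 30)) = 2624*((17 + sqrt(5)) - 2350) = 2624*(-2333 + sqrt(5)) = -6121792 + 2624*sqrt(5)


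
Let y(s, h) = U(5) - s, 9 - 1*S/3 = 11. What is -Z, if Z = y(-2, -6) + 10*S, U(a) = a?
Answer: 53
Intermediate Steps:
S = -6 (S = 27 - 3*11 = 27 - 33 = -6)
y(s, h) = 5 - s
Z = -53 (Z = (5 - 1*(-2)) + 10*(-6) = (5 + 2) - 60 = 7 - 60 = -53)
-Z = -1*(-53) = 53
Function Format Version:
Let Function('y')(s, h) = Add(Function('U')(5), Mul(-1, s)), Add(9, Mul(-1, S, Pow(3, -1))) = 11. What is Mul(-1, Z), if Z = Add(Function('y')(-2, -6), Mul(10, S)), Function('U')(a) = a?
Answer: 53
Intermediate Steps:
S = -6 (S = Add(27, Mul(-3, 11)) = Add(27, -33) = -6)
Function('y')(s, h) = Add(5, Mul(-1, s))
Z = -53 (Z = Add(Add(5, Mul(-1, -2)), Mul(10, -6)) = Add(Add(5, 2), -60) = Add(7, -60) = -53)
Mul(-1, Z) = Mul(-1, -53) = 53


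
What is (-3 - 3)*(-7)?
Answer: 42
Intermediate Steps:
(-3 - 3)*(-7) = -6*(-7) = 42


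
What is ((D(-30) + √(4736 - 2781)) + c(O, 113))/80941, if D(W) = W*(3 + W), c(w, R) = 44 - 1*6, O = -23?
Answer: 848/80941 + √1955/80941 ≈ 0.011023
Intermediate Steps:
c(w, R) = 38 (c(w, R) = 44 - 6 = 38)
((D(-30) + √(4736 - 2781)) + c(O, 113))/80941 = ((-30*(3 - 30) + √(4736 - 2781)) + 38)/80941 = ((-30*(-27) + √1955) + 38)*(1/80941) = ((810 + √1955) + 38)*(1/80941) = (848 + √1955)*(1/80941) = 848/80941 + √1955/80941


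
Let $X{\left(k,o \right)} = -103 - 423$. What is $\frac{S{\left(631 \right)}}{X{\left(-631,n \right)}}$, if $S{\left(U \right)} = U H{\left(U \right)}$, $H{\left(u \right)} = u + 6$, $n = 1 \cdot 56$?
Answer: $- \frac{401947}{526} \approx -764.16$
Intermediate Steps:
$n = 56$
$H{\left(u \right)} = 6 + u$
$X{\left(k,o \right)} = -526$ ($X{\left(k,o \right)} = -103 - 423 = -526$)
$S{\left(U \right)} = U \left(6 + U\right)$
$\frac{S{\left(631 \right)}}{X{\left(-631,n \right)}} = \frac{631 \left(6 + 631\right)}{-526} = 631 \cdot 637 \left(- \frac{1}{526}\right) = 401947 \left(- \frac{1}{526}\right) = - \frac{401947}{526}$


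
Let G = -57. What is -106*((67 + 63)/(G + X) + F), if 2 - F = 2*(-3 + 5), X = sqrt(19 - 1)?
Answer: 490144/1077 + 13780*sqrt(2)/1077 ≈ 473.20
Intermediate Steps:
X = 3*sqrt(2) (X = sqrt(18) = 3*sqrt(2) ≈ 4.2426)
F = -2 (F = 2 - 2*(-3 + 5) = 2 - 2*2 = 2 - 1*4 = 2 - 4 = -2)
-106*((67 + 63)/(G + X) + F) = -106*((67 + 63)/(-57 + 3*sqrt(2)) - 2) = -106*(130/(-57 + 3*sqrt(2)) - 2) = -106*(-2 + 130/(-57 + 3*sqrt(2))) = 212 - 13780/(-57 + 3*sqrt(2))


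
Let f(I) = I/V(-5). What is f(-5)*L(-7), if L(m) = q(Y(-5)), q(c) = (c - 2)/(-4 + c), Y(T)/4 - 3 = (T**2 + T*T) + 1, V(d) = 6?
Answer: -535/636 ≈ -0.84120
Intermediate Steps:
Y(T) = 16 + 8*T**2 (Y(T) = 12 + 4*((T**2 + T*T) + 1) = 12 + 4*((T**2 + T**2) + 1) = 12 + 4*(2*T**2 + 1) = 12 + 4*(1 + 2*T**2) = 12 + (4 + 8*T**2) = 16 + 8*T**2)
f(I) = I/6
q(c) = (-2 + c)/(-4 + c)
L(m) = 107/106 (L(m) = (-2 + (16 + 8*(-5)**2))/(-4 + (16 + 8*(-5)**2)) = (-2 + (16 + 8*25))/(-4 + (16 + 8*25)) = (-2 + (16 + 200))/(-4 + (16 + 200)) = (-2 + 216)/(-4 + 216) = 214/212 = (1/212)*214 = 107/106)
f(-5)*L(-7) = ((1/6)*(-5))*(107/106) = -5/6*107/106 = -535/636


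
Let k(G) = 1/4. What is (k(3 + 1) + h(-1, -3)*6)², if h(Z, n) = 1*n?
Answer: 5041/16 ≈ 315.06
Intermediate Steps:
k(G) = ¼ (k(G) = 1*(¼) = ¼)
h(Z, n) = n
(k(3 + 1) + h(-1, -3)*6)² = (¼ - 3*6)² = (¼ - 18)² = (-71/4)² = 5041/16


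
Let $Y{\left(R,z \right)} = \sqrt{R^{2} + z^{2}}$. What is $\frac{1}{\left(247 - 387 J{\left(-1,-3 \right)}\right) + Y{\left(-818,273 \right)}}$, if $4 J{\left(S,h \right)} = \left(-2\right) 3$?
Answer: $- \frac{3310}{235587} + \frac{4 \sqrt{743653}}{235587} \approx 0.00059177$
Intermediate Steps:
$J{\left(S,h \right)} = - \frac{3}{2}$ ($J{\left(S,h \right)} = \frac{\left(-2\right) 3}{4} = \frac{1}{4} \left(-6\right) = - \frac{3}{2}$)
$\frac{1}{\left(247 - 387 J{\left(-1,-3 \right)}\right) + Y{\left(-818,273 \right)}} = \frac{1}{\left(247 - - \frac{1161}{2}\right) + \sqrt{\left(-818\right)^{2} + 273^{2}}} = \frac{1}{\left(247 + \frac{1161}{2}\right) + \sqrt{669124 + 74529}} = \frac{1}{\frac{1655}{2} + \sqrt{743653}}$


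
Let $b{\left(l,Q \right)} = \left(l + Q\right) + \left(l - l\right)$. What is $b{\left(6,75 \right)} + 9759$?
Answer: $9840$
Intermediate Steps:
$b{\left(l,Q \right)} = Q + l$ ($b{\left(l,Q \right)} = \left(Q + l\right) + 0 = Q + l$)
$b{\left(6,75 \right)} + 9759 = \left(75 + 6\right) + 9759 = 81 + 9759 = 9840$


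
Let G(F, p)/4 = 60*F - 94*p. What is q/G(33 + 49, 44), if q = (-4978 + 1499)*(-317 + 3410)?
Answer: -219603/64 ≈ -3431.3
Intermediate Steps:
G(F, p) = -376*p + 240*F (G(F, p) = 4*(60*F - 94*p) = 4*(-94*p + 60*F) = -376*p + 240*F)
q = -10760547 (q = -3479*3093 = -10760547)
q/G(33 + 49, 44) = -10760547/(-376*44 + 240*(33 + 49)) = -10760547/(-16544 + 240*82) = -10760547/(-16544 + 19680) = -10760547/3136 = -10760547*1/3136 = -219603/64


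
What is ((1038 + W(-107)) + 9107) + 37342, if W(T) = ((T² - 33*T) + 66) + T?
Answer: 62426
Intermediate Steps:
W(T) = 66 + T² - 32*T (W(T) = (66 + T² - 33*T) + T = 66 + T² - 32*T)
((1038 + W(-107)) + 9107) + 37342 = ((1038 + (66 + (-107)² - 32*(-107))) + 9107) + 37342 = ((1038 + (66 + 11449 + 3424)) + 9107) + 37342 = ((1038 + 14939) + 9107) + 37342 = (15977 + 9107) + 37342 = 25084 + 37342 = 62426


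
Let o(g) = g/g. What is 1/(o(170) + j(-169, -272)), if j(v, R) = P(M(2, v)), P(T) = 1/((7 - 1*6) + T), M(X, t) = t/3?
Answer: 166/163 ≈ 1.0184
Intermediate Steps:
M(X, t) = t/3 (M(X, t) = t*(⅓) = t/3)
P(T) = 1/(1 + T) (P(T) = 1/((7 - 6) + T) = 1/(1 + T))
j(v, R) = 1/(1 + v/3)
o(g) = 1
1/(o(170) + j(-169, -272)) = 1/(1 + 3/(3 - 169)) = 1/(1 + 3/(-166)) = 1/(1 + 3*(-1/166)) = 1/(1 - 3/166) = 1/(163/166) = 166/163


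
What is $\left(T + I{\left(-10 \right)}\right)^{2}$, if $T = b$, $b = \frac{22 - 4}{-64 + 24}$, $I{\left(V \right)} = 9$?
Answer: $\frac{29241}{400} \approx 73.103$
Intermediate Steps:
$b = - \frac{9}{20}$ ($b = \frac{18}{-40} = 18 \left(- \frac{1}{40}\right) = - \frac{9}{20} \approx -0.45$)
$T = - \frac{9}{20} \approx -0.45$
$\left(T + I{\left(-10 \right)}\right)^{2} = \left(- \frac{9}{20} + 9\right)^{2} = \left(\frac{171}{20}\right)^{2} = \frac{29241}{400}$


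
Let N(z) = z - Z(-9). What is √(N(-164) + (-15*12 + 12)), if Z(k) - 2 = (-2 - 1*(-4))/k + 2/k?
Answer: I*√3002/3 ≈ 18.263*I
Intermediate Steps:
Z(k) = 2 + 4/k (Z(k) = 2 + ((-2 - 1*(-4))/k + 2/k) = 2 + ((-2 + 4)/k + 2/k) = 2 + (2/k + 2/k) = 2 + 4/k)
N(z) = -14/9 + z (N(z) = z - (2 + 4/(-9)) = z - (2 + 4*(-⅑)) = z - (2 - 4/9) = z - 1*14/9 = z - 14/9 = -14/9 + z)
√(N(-164) + (-15*12 + 12)) = √((-14/9 - 164) + (-15*12 + 12)) = √(-1490/9 + (-180 + 12)) = √(-1490/9 - 168) = √(-3002/9) = I*√3002/3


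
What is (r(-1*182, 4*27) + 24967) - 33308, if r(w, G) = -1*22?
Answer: -8363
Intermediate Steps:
r(w, G) = -22
(r(-1*182, 4*27) + 24967) - 33308 = (-22 + 24967) - 33308 = 24945 - 33308 = -8363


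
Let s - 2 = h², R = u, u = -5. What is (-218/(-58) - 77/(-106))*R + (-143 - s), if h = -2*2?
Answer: -563849/3074 ≈ -183.43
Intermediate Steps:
h = -4
R = -5
s = 18 (s = 2 + (-4)² = 2 + 16 = 18)
(-218/(-58) - 77/(-106))*R + (-143 - s) = (-218/(-58) - 77/(-106))*(-5) + (-143 - 1*18) = (-218*(-1/58) - 77*(-1/106))*(-5) + (-143 - 18) = (109/29 + 77/106)*(-5) - 161 = (13787/3074)*(-5) - 161 = -68935/3074 - 161 = -563849/3074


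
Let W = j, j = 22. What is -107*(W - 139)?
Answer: 12519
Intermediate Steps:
W = 22
-107*(W - 139) = -107*(22 - 139) = -107*(-117) = 12519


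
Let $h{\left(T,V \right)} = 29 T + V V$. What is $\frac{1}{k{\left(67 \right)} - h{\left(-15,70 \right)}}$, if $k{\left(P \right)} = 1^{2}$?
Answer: $- \frac{1}{4464} \approx -0.00022401$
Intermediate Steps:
$h{\left(T,V \right)} = V^{2} + 29 T$ ($h{\left(T,V \right)} = 29 T + V^{2} = V^{2} + 29 T$)
$k{\left(P \right)} = 1$
$\frac{1}{k{\left(67 \right)} - h{\left(-15,70 \right)}} = \frac{1}{1 - \left(70^{2} + 29 \left(-15\right)\right)} = \frac{1}{1 - \left(4900 - 435\right)} = \frac{1}{1 - 4465} = \frac{1}{-4464} = - \frac{1}{4464}$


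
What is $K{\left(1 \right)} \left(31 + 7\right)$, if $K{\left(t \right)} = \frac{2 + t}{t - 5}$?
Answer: $- \frac{57}{2} \approx -28.5$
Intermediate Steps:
$K{\left(t \right)} = \frac{2 + t}{-5 + t}$
$K{\left(1 \right)} \left(31 + 7\right) = \frac{2 + 1}{-5 + 1} \left(31 + 7\right) = \frac{1}{-4} \cdot 3 \cdot 38 = \left(- \frac{1}{4}\right) 3 \cdot 38 = \left(- \frac{3}{4}\right) 38 = - \frac{57}{2}$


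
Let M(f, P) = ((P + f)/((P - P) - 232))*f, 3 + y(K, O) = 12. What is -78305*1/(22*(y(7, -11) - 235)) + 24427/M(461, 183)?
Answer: -1232285147/369026812 ≈ -3.3393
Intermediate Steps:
y(K, O) = 9 (y(K, O) = -3 + 12 = 9)
M(f, P) = f*(-P/232 - f/232) (M(f, P) = ((P + f)/(0 - 232))*f = ((P + f)/(-232))*f = ((P + f)*(-1/232))*f = (-P/232 - f/232)*f = f*(-P/232 - f/232))
-78305*1/(22*(y(7, -11) - 235)) + 24427/M(461, 183) = -78305*1/(22*(9 - 235)) + 24427/((-1/232*461*(183 + 461))) = -78305/(22*(-226)) + 24427/((-1/232*461*644)) = -78305/(-4972) + 24427/(-74221/58) = -78305*(-1/4972) + 24427*(-58/74221) = 78305/4972 - 1416766/74221 = -1232285147/369026812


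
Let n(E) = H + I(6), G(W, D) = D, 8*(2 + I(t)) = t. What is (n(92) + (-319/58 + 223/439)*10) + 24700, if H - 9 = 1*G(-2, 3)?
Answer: 43304417/1756 ≈ 24661.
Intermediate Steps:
I(t) = -2 + t/8
H = 12 (H = 9 + 1*3 = 9 + 3 = 12)
n(E) = 43/4 (n(E) = 12 + (-2 + (⅛)*6) = 12 + (-2 + ¾) = 12 - 5/4 = 43/4)
(n(92) + (-319/58 + 223/439)*10) + 24700 = (43/4 + (-319/58 + 223/439)*10) + 24700 = (43/4 + (-319*1/58 + 223*(1/439))*10) + 24700 = (43/4 + (-11/2 + 223/439)*10) + 24700 = (43/4 - 4383/878*10) + 24700 = (43/4 - 21915/439) + 24700 = -68783/1756 + 24700 = 43304417/1756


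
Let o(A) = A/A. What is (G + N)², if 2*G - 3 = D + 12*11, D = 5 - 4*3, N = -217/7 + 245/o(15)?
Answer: 77284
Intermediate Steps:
o(A) = 1
N = 214 (N = -217/7 + 245/1 = -217*⅐ + 245*1 = -31 + 245 = 214)
D = -7 (D = 5 - 12 = -7)
G = 64 (G = 3/2 + (-7 + 12*11)/2 = 3/2 + (-7 + 132)/2 = 3/2 + (½)*125 = 3/2 + 125/2 = 64)
(G + N)² = (64 + 214)² = 278² = 77284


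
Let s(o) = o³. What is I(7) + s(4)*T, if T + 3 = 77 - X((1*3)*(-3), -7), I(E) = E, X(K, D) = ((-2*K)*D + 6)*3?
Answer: 27783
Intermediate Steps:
X(K, D) = 18 - 6*D*K (X(K, D) = (-2*D*K + 6)*3 = (6 - 2*D*K)*3 = 18 - 6*D*K)
T = 434 (T = -3 + (77 - (18 - 6*(-7)*(1*3)*(-3))) = -3 + (77 - (18 - 6*(-7)*3*(-3))) = -3 + (77 - (18 - 6*(-7)*(-9))) = -3 + (77 - (18 - 378)) = -3 + (77 - 1*(-360)) = -3 + (77 + 360) = -3 + 437 = 434)
I(7) + s(4)*T = 7 + 4³*434 = 7 + 64*434 = 7 + 27776 = 27783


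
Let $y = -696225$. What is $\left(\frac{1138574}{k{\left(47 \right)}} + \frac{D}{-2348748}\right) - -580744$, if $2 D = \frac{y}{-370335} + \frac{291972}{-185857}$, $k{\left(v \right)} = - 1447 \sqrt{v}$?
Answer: $\frac{1788280055402751106915}{3079291487131944} - \frac{1138574 \sqrt{47}}{68009} \approx 5.8063 \cdot 10^{5}$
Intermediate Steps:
$D = \frac{202579421}{1311035278}$ ($D = \frac{- \frac{696225}{-370335} + \frac{291972}{-185857}}{2} = \frac{\left(-696225\right) \left(- \frac{1}{370335}\right) + 291972 \left(- \frac{1}{185857}\right)}{2} = \frac{\frac{46415}{24689} - \frac{291972}{185857}}{2} = \frac{1}{2} \cdot \frac{202579421}{655517639} = \frac{202579421}{1311035278} \approx 0.15452$)
$\left(\frac{1138574}{k{\left(47 \right)}} + \frac{D}{-2348748}\right) - -580744 = \left(\frac{1138574}{\left(-1447\right) \sqrt{47}} + \frac{202579421}{1311035278 \left(-2348748\right)}\right) - -580744 = \left(1138574 \left(- \frac{\sqrt{47}}{68009}\right) + \frac{202579421}{1311035278} \left(- \frac{1}{2348748}\right)\right) + 580744 = \left(- \frac{1138574 \sqrt{47}}{68009} - \frac{202579421}{3079291487131944}\right) + 580744 = \left(- \frac{202579421}{3079291487131944} - \frac{1138574 \sqrt{47}}{68009}\right) + 580744 = \frac{1788280055402751106915}{3079291487131944} - \frac{1138574 \sqrt{47}}{68009}$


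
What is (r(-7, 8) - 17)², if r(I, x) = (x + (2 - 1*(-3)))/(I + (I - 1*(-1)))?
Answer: 324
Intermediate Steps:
r(I, x) = (5 + x)/(1 + 2*I) (r(I, x) = (x + (2 + 3))/(I + (I + 1)) = (x + 5)/(I + (1 + I)) = (5 + x)/(1 + 2*I))
(r(-7, 8) - 17)² = ((5 + 8)/(1 + 2*(-7)) - 17)² = (13/(1 - 14) - 17)² = (13/(-13) - 17)² = (-1/13*13 - 17)² = (-1 - 17)² = (-18)² = 324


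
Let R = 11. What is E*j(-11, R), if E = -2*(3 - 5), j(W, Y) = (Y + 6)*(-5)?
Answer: -340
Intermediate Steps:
j(W, Y) = -30 - 5*Y (j(W, Y) = (6 + Y)*(-5) = -30 - 5*Y)
E = 4 (E = -2*(-2) = 4)
E*j(-11, R) = 4*(-30 - 5*11) = 4*(-30 - 55) = 4*(-85) = -340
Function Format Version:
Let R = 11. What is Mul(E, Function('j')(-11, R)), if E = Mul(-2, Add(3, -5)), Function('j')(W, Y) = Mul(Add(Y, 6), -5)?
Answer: -340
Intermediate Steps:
Function('j')(W, Y) = Add(-30, Mul(-5, Y)) (Function('j')(W, Y) = Mul(Add(6, Y), -5) = Add(-30, Mul(-5, Y)))
E = 4 (E = Mul(-2, -2) = 4)
Mul(E, Function('j')(-11, R)) = Mul(4, Add(-30, Mul(-5, 11))) = Mul(4, Add(-30, -55)) = Mul(4, -85) = -340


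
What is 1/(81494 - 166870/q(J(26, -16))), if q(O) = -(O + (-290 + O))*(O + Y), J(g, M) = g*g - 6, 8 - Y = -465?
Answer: 120015/9780519097 ≈ 1.2271e-5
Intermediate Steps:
Y = 473 (Y = 8 - 1*(-465) = 8 + 465 = 473)
J(g, M) = -6 + g**2 (J(g, M) = g**2 - 6 = -6 + g**2)
q(O) = -(-290 + 2*O)*(473 + O) (q(O) = -(O + (-290 + O))*(O + 473) = -(-290 + 2*O)*(473 + O))
1/(81494 - 166870/q(J(26, -16))) = 1/(81494 - 166870/(137170 - 656*(-6 + 26**2) - 2*(-6 + 26**2)**2)) = 1/(81494 - 166870/(137170 - 656*(-6 + 676) - 2*(-6 + 676)**2)) = 1/(81494 - 166870/(137170 - 656*670 - 2*670**2)) = 1/(81494 - 166870/(137170 - 439520 - 2*448900)) = 1/(81494 - 166870/(137170 - 439520 - 897800)) = 1/(81494 - 166870/(-1200150)) = 1/(81494 - 166870*(-1/1200150)) = 1/(81494 + 16687/120015) = 1/(9780519097/120015) = 120015/9780519097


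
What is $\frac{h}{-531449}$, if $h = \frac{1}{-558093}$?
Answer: $\frac{1}{296597966757} \approx 3.3716 \cdot 10^{-12}$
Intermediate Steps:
$h = - \frac{1}{558093} \approx -1.7918 \cdot 10^{-6}$
$\frac{h}{-531449} = - \frac{1}{558093 \left(-531449\right)} = \left(- \frac{1}{558093}\right) \left(- \frac{1}{531449}\right) = \frac{1}{296597966757}$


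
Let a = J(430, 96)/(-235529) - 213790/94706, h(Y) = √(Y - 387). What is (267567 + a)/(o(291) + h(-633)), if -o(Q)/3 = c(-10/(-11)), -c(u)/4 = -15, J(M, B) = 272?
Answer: -8952452486137224/6212223638509 - 497358471452068*I*√255/31061118192545 ≈ -1441.1 - 255.7*I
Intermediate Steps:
c(u) = 60 (c(u) = -4*(-15) = 60)
o(Q) = -180 (o(Q) = -3*60 = -180)
h(Y) = √(-387 + Y)
a = -25189752471/11153004737 (a = 272/(-235529) - 213790/94706 = 272*(-1/235529) - 213790*1/94706 = -272/235529 - 106895/47353 = -25189752471/11153004737 ≈ -2.2586)
(267567 + a)/(o(291) + h(-633)) = (267567 - 25189752471/11153004737)/(-180 + √(-387 - 633)) = 2984150828712408/(11153004737*(-180 + √(-1020))) = 2984150828712408/(11153004737*(-180 + 2*I*√255))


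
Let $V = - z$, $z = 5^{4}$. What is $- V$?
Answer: $625$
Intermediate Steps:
$z = 625$
$V = -625$ ($V = \left(-1\right) 625 = -625$)
$- V = \left(-1\right) \left(-625\right) = 625$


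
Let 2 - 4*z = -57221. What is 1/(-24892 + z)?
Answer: -4/42345 ≈ -9.4462e-5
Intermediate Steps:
z = 57223/4 (z = 1/2 - 1/4*(-57221) = 1/2 + 57221/4 = 57223/4 ≈ 14306.)
1/(-24892 + z) = 1/(-24892 + 57223/4) = 1/(-42345/4) = -4/42345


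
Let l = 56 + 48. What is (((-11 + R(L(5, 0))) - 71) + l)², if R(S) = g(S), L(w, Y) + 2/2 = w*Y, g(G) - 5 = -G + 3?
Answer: 961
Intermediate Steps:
g(G) = 8 - G (g(G) = 5 + (-G + 3) = 5 + (3 - G) = 8 - G)
L(w, Y) = -1 + Y*w (L(w, Y) = -1 + w*Y = -1 + Y*w)
l = 104
R(S) = 8 - S
(((-11 + R(L(5, 0))) - 71) + l)² = (((-11 + (8 - (-1 + 0*5))) - 71) + 104)² = (((-11 + (8 - (-1 + 0))) - 71) + 104)² = (((-11 + (8 - 1*(-1))) - 71) + 104)² = (((-11 + (8 + 1)) - 71) + 104)² = (((-11 + 9) - 71) + 104)² = ((-2 - 71) + 104)² = (-73 + 104)² = 31² = 961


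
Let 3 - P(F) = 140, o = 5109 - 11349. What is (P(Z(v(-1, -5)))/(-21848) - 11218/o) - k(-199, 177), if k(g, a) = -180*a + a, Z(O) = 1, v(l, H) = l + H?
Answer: 269977343369/8520720 ≈ 31685.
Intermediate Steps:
v(l, H) = H + l
k(g, a) = -179*a
o = -6240
P(F) = -137 (P(F) = 3 - 1*140 = 3 - 140 = -137)
(P(Z(v(-1, -5)))/(-21848) - 11218/o) - k(-199, 177) = (-137/(-21848) - 11218/(-6240)) - (-179)*177 = (-137*(-1/21848) - 11218*(-1/6240)) - 1*(-31683) = (137/21848 + 5609/3120) + 31683 = 15371609/8520720 + 31683 = 269977343369/8520720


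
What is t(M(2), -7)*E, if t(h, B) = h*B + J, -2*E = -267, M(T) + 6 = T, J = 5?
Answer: 8811/2 ≈ 4405.5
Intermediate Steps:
M(T) = -6 + T
E = 267/2 (E = -½*(-267) = 267/2 ≈ 133.50)
t(h, B) = 5 + B*h (t(h, B) = h*B + 5 = B*h + 5 = 5 + B*h)
t(M(2), -7)*E = (5 - 7*(-6 + 2))*(267/2) = (5 - 7*(-4))*(267/2) = (5 + 28)*(267/2) = 33*(267/2) = 8811/2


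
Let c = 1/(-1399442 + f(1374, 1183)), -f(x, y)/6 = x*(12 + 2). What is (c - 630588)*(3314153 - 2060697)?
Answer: -598682722021425640/757429 ≈ -7.9041e+11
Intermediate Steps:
f(x, y) = -84*x (f(x, y) = -6*x*(12 + 2) = -6*x*14 = -84*x)
c = -1/1514858 (c = 1/(-1399442 - 84*1374) = 1/(-1399442 - 115416) = 1/(-1514858) = -1/1514858 ≈ -6.6013e-7)
(c - 630588)*(3314153 - 2060697) = (-1/1514858 - 630588)*(3314153 - 2060697) = -955251276505/1514858*1253456 = -598682722021425640/757429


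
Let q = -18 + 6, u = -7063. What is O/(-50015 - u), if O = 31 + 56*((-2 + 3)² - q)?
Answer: -759/42952 ≈ -0.017671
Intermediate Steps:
q = -12
O = 759 (O = 31 + 56*((-2 + 3)² - 1*(-12)) = 31 + 56*(1² + 12) = 31 + 56*(1 + 12) = 31 + 56*13 = 31 + 728 = 759)
O/(-50015 - u) = 759/(-50015 - 1*(-7063)) = 759/(-50015 + 7063) = 759/(-42952) = 759*(-1/42952) = -759/42952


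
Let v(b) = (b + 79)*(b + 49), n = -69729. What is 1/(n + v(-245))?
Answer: -1/37193 ≈ -2.6887e-5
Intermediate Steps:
v(b) = (49 + b)*(79 + b) (v(b) = (79 + b)*(49 + b) = (49 + b)*(79 + b))
1/(n + v(-245)) = 1/(-69729 + (3871 + (-245)² + 128*(-245))) = 1/(-69729 + (3871 + 60025 - 31360)) = 1/(-69729 + 32536) = 1/(-37193) = -1/37193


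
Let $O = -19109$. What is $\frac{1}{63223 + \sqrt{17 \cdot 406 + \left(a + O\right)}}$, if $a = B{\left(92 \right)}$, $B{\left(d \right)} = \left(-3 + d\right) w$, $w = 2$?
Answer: $\frac{63223}{3997159758} - \frac{i \sqrt{12029}}{3997159758} \approx 1.5817 \cdot 10^{-5} - 2.7439 \cdot 10^{-8} i$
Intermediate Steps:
$B{\left(d \right)} = -6 + 2 d$ ($B{\left(d \right)} = \left(-3 + d\right) 2 = -6 + 2 d$)
$a = 178$ ($a = -6 + 2 \cdot 92 = -6 + 184 = 178$)
$\frac{1}{63223 + \sqrt{17 \cdot 406 + \left(a + O\right)}} = \frac{1}{63223 + \sqrt{17 \cdot 406 + \left(178 - 19109\right)}} = \frac{1}{63223 + \sqrt{6902 - 18931}} = \frac{1}{63223 + \sqrt{-12029}} = \frac{1}{63223 + i \sqrt{12029}}$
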